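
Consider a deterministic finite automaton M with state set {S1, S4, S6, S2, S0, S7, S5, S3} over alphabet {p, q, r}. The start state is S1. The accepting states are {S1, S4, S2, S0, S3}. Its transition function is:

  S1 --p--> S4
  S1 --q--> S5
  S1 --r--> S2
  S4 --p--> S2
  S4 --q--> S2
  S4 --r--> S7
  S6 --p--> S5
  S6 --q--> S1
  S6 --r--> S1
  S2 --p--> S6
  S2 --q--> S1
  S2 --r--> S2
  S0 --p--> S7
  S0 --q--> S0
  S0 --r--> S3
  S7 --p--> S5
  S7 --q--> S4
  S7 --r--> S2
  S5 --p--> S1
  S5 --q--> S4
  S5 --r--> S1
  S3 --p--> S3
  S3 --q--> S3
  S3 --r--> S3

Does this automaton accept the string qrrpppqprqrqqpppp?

No

Trace: S1 -q-> S5 -r-> S1 -r-> S2 -p-> S6 -p-> S5 -p-> S1 -q-> S5 -p-> S1 -r-> S2 -q-> S1 -r-> S2 -q-> S1 -q-> S5 -p-> S1 -p-> S4 -p-> S2 -p-> S6
End state S6 is not accepting.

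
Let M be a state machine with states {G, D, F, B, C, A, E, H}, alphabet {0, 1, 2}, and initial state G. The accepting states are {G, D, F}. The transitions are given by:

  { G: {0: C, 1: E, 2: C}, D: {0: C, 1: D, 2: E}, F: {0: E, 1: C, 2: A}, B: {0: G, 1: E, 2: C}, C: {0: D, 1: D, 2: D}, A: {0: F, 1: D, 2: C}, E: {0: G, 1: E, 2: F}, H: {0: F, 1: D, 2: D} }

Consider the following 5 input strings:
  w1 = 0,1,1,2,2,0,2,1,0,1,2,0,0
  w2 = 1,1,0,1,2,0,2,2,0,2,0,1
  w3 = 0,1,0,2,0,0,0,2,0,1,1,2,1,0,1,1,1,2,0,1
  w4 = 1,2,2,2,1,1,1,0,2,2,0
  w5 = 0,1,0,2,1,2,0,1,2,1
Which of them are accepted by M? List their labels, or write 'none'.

w1: G → C → D → D → E → F → E → F → C → D → D → E → G → C  → end C, rejected
w2: G → E → E → G → E → F → E → F → A → F → A → F → C  → end C, rejected
w3: G → C → D → C → D → C → D → C → D → C → D → D → E → E → G → E → E → E → F → E → E  → end E, rejected
w4: G → E → F → A → C → D → D → D → C → D → E → G  → end G, accepted
w5: G → C → D → C → D → D → E → G → E → F → C  → end C, rejected

w4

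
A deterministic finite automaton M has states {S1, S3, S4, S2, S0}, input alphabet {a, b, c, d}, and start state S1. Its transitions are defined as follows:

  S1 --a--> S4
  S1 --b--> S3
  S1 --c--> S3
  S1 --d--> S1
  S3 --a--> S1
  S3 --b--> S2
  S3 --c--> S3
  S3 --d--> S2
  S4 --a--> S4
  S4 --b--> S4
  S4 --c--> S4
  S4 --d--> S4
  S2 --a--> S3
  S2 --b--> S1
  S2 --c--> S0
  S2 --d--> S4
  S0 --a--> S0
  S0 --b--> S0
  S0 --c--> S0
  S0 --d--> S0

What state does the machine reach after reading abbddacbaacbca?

S4

S1 → S4 → S4 → S4 → S4 → S4 → S4 → S4 → S4 → S4 → S4 → S4 → S4 → S4 → S4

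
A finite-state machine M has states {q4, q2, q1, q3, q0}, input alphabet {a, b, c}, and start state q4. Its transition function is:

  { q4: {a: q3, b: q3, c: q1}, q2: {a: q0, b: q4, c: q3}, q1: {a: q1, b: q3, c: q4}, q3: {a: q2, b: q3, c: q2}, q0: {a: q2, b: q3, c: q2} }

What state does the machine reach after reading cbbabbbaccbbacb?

q3

start at q4
read 'c': q4 → q1
read 'b': q1 → q3
read 'b': q3 → q3
read 'a': q3 → q2
read 'b': q2 → q4
read 'b': q4 → q3
read 'b': q3 → q3
read 'a': q3 → q2
read 'c': q2 → q3
read 'c': q3 → q2
read 'b': q2 → q4
read 'b': q4 → q3
read 'a': q3 → q2
read 'c': q2 → q3
read 'b': q3 → q3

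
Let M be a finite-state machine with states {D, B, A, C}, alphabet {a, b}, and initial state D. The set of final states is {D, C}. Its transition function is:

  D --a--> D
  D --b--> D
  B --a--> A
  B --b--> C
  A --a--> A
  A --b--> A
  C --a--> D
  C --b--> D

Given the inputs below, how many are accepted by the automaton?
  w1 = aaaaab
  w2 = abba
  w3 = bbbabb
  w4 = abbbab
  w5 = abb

w1: Trace: D -a-> D -a-> D -a-> D -a-> D -a-> D -b-> D  → end D, accepted
w2: Trace: D -a-> D -b-> D -b-> D -a-> D  → end D, accepted
w3: Trace: D -b-> D -b-> D -b-> D -a-> D -b-> D -b-> D  → end D, accepted
w4: Trace: D -a-> D -b-> D -b-> D -b-> D -a-> D -b-> D  → end D, accepted
w5: Trace: D -a-> D -b-> D -b-> D  → end D, accepted

5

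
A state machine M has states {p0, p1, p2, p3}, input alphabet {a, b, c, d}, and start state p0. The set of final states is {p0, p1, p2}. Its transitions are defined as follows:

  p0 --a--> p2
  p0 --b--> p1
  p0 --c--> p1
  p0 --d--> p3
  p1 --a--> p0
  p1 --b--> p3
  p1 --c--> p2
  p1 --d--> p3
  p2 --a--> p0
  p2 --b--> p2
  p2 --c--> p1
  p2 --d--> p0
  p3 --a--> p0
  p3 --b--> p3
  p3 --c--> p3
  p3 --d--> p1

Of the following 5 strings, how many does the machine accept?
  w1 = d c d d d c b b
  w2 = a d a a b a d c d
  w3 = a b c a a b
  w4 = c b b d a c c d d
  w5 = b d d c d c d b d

4

w1: p0 → p3 → p3 → p1 → p3 → p1 → p2 → p2 → p2  → end p2, accepted
w2: p0 → p2 → p0 → p2 → p0 → p1 → p0 → p3 → p3 → p1  → end p1, accepted
w3: p0 → p2 → p2 → p1 → p0 → p2 → p2  → end p2, accepted
w4: p0 → p1 → p3 → p3 → p1 → p0 → p1 → p2 → p0 → p3  → end p3, rejected
w5: p0 → p1 → p3 → p1 → p2 → p0 → p1 → p3 → p3 → p1  → end p1, accepted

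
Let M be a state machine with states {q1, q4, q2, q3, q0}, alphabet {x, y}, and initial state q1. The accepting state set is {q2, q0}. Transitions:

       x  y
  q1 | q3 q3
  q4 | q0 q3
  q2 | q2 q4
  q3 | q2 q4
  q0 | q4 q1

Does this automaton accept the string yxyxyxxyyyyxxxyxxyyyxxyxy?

No

q1 → q3 → q2 → q4 → q0 → q1 → q3 → q2 → q4 → q3 → q4 → q3 → q2 → q2 → q2 → q4 → q0 → q4 → q3 → q4 → q3 → q2 → q2 → q4 → q0 → q1
End state q1 is not accepting.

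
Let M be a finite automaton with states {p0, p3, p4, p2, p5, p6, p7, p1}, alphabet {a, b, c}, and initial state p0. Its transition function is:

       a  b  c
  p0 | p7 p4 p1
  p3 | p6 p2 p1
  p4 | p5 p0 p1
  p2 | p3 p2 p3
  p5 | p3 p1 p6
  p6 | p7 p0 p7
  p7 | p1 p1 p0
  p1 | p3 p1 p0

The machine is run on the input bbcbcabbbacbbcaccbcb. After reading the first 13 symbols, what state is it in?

p1

start at p0
read 'b': p0 → p4
read 'b': p4 → p0
read 'c': p0 → p1
read 'b': p1 → p1
read 'c': p1 → p0
read 'a': p0 → p7
read 'b': p7 → p1
read 'b': p1 → p1
read 'b': p1 → p1
read 'a': p1 → p3
read 'c': p3 → p1
read 'b': p1 → p1
read 'b': p1 → p1
After 13 symbols: p1.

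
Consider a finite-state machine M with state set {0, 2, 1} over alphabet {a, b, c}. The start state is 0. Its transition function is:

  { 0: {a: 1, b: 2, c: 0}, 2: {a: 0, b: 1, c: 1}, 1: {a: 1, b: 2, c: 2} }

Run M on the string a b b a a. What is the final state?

start at 0
read 'a': 0 → 1
read 'b': 1 → 2
read 'b': 2 → 1
read 'a': 1 → 1
read 'a': 1 → 1

1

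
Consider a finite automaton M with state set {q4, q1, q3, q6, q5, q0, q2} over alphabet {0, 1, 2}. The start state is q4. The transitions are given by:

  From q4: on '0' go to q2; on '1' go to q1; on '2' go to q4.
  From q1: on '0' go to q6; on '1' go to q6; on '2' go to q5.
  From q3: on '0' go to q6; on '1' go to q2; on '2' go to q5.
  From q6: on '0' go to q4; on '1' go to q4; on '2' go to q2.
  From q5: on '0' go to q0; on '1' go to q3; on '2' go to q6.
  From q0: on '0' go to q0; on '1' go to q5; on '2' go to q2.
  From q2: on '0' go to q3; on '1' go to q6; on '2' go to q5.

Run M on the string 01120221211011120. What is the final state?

start at q4
read '0': q4 → q2
read '1': q2 → q6
read '1': q6 → q4
read '2': q4 → q4
read '0': q4 → q2
read '2': q2 → q5
read '2': q5 → q6
read '1': q6 → q4
read '2': q4 → q4
read '1': q4 → q1
read '1': q1 → q6
read '0': q6 → q4
read '1': q4 → q1
read '1': q1 → q6
read '1': q6 → q4
read '2': q4 → q4
read '0': q4 → q2

q2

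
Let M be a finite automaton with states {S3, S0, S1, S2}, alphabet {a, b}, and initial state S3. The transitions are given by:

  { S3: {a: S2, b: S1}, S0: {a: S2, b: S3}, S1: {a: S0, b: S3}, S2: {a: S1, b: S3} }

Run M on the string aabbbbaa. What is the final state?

S2

S3 → S2 → S1 → S3 → S1 → S3 → S1 → S0 → S2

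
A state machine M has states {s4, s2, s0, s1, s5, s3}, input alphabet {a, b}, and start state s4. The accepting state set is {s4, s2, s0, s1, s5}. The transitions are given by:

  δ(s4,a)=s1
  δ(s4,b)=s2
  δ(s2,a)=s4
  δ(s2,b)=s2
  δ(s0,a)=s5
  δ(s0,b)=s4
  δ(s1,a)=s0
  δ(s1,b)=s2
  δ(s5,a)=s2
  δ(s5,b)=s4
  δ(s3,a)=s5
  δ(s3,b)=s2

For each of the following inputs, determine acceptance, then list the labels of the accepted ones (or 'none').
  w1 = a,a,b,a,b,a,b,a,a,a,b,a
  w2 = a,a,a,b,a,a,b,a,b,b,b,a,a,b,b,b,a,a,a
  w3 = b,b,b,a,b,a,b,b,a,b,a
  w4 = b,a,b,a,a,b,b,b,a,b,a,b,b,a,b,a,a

w1, w2, w3, w4

w1: Trace: s4 -a-> s1 -a-> s0 -b-> s4 -a-> s1 -b-> s2 -a-> s4 -b-> s2 -a-> s4 -a-> s1 -a-> s0 -b-> s4 -a-> s1  → end s1, accepted
w2: Trace: s4 -a-> s1 -a-> s0 -a-> s5 -b-> s4 -a-> s1 -a-> s0 -b-> s4 -a-> s1 -b-> s2 -b-> s2 -b-> s2 -a-> s4 -a-> s1 -b-> s2 -b-> s2 -b-> s2 -a-> s4 -a-> s1 -a-> s0  → end s0, accepted
w3: Trace: s4 -b-> s2 -b-> s2 -b-> s2 -a-> s4 -b-> s2 -a-> s4 -b-> s2 -b-> s2 -a-> s4 -b-> s2 -a-> s4  → end s4, accepted
w4: Trace: s4 -b-> s2 -a-> s4 -b-> s2 -a-> s4 -a-> s1 -b-> s2 -b-> s2 -b-> s2 -a-> s4 -b-> s2 -a-> s4 -b-> s2 -b-> s2 -a-> s4 -b-> s2 -a-> s4 -a-> s1  → end s1, accepted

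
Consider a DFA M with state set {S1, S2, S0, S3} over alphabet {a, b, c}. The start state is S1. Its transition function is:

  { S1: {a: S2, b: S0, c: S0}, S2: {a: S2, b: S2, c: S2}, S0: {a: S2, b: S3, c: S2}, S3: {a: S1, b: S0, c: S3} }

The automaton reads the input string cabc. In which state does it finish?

S2

start at S1
read 'c': S1 → S0
read 'a': S0 → S2
read 'b': S2 → S2
read 'c': S2 → S2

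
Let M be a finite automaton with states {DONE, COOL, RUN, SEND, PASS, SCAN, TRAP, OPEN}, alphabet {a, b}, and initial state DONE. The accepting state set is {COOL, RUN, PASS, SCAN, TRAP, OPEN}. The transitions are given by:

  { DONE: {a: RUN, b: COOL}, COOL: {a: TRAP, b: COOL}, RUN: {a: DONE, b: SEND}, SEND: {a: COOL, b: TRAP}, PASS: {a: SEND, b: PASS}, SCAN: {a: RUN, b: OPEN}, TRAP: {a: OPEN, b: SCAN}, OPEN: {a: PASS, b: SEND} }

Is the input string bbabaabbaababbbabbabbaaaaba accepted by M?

Trace: DONE -b-> COOL -b-> COOL -a-> TRAP -b-> SCAN -a-> RUN -a-> DONE -b-> COOL -b-> COOL -a-> TRAP -a-> OPEN -b-> SEND -a-> COOL -b-> COOL -b-> COOL -b-> COOL -a-> TRAP -b-> SCAN -b-> OPEN -a-> PASS -b-> PASS -b-> PASS -a-> SEND -a-> COOL -a-> TRAP -a-> OPEN -b-> SEND -a-> COOL
End state COOL is accepting.

Yes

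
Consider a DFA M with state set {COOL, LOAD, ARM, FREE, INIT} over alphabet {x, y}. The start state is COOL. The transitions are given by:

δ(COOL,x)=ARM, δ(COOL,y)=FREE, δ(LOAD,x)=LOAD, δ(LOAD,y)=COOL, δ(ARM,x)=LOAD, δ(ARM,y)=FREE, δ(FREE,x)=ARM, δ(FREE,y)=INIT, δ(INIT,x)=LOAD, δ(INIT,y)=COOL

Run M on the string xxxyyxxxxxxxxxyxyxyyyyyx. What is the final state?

LOAD

COOL → ARM → LOAD → LOAD → COOL → FREE → ARM → LOAD → LOAD → LOAD → LOAD → LOAD → LOAD → LOAD → LOAD → COOL → ARM → FREE → ARM → FREE → INIT → COOL → FREE → INIT → LOAD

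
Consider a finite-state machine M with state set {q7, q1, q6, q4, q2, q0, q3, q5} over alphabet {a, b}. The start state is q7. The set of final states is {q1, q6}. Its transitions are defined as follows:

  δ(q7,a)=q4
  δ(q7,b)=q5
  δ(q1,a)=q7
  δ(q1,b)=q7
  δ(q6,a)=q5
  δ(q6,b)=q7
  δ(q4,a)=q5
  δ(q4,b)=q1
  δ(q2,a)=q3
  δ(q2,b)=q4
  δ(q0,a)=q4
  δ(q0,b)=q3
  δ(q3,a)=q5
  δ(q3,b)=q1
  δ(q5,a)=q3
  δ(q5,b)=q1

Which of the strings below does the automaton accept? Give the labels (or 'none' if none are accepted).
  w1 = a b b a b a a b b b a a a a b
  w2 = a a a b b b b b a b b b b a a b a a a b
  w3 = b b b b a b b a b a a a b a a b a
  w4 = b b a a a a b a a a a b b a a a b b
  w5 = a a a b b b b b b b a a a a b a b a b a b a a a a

w1: q7 → q4 → q1 → q7 → q4 → q1 → q7 → q4 → q1 → q7 → q5 → q3 → q5 → q3 → q5 → q1  → end q1, accepted
w2: q7 → q4 → q5 → q3 → q1 → q7 → q5 → q1 → q7 → q4 → q1 → q7 → q5 → q1 → q7 → q4 → q1 → q7 → q4 → q5 → q1  → end q1, accepted
w3: q7 → q5 → q1 → q7 → q5 → q3 → q1 → q7 → q4 → q1 → q7 → q4 → q5 → q1 → q7 → q4 → q1 → q7  → end q7, rejected
w4: q7 → q5 → q1 → q7 → q4 → q5 → q3 → q1 → q7 → q4 → q5 → q3 → q1 → q7 → q4 → q5 → q3 → q1 → q7  → end q7, rejected
w5: q7 → q4 → q5 → q3 → q1 → q7 → q5 → q1 → q7 → q5 → q1 → q7 → q4 → q5 → q3 → q1 → q7 → q5 → q3 → q1 → q7 → q5 → q3 → q5 → q3 → q5  → end q5, rejected

w1, w2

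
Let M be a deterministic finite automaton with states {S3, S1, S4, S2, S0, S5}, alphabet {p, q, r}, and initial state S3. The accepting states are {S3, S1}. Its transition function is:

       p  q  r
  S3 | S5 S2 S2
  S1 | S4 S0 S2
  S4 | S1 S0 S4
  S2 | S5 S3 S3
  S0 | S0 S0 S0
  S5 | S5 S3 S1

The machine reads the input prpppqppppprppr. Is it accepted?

No

Trace: S3 -p-> S5 -r-> S1 -p-> S4 -p-> S1 -p-> S4 -q-> S0 -p-> S0 -p-> S0 -p-> S0 -p-> S0 -p-> S0 -r-> S0 -p-> S0 -p-> S0 -r-> S0
End state S0 is not accepting.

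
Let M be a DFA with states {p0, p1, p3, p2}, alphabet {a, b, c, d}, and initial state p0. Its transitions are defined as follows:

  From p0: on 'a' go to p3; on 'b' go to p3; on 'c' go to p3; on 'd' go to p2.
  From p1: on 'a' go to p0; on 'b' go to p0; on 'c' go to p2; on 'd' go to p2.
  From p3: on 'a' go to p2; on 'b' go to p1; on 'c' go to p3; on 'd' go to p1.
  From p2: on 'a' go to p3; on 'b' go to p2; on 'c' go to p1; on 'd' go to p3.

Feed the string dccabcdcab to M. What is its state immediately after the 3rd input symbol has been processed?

start at p0
read 'd': p0 → p2
read 'c': p2 → p1
read 'c': p1 → p2
After 3 symbols: p2.

p2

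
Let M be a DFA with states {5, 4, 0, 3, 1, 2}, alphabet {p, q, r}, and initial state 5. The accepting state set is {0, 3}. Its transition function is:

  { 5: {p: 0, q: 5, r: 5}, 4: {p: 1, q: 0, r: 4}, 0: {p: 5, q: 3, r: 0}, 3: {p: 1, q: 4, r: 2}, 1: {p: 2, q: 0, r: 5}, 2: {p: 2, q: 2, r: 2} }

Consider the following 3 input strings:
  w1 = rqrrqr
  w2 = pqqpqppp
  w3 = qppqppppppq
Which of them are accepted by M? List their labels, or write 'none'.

none

w1: Trace: 5 -r-> 5 -q-> 5 -r-> 5 -r-> 5 -q-> 5 -r-> 5  → end 5, rejected
w2: Trace: 5 -p-> 0 -q-> 3 -q-> 4 -p-> 1 -q-> 0 -p-> 5 -p-> 0 -p-> 5  → end 5, rejected
w3: Trace: 5 -q-> 5 -p-> 0 -p-> 5 -q-> 5 -p-> 0 -p-> 5 -p-> 0 -p-> 5 -p-> 0 -p-> 5 -q-> 5  → end 5, rejected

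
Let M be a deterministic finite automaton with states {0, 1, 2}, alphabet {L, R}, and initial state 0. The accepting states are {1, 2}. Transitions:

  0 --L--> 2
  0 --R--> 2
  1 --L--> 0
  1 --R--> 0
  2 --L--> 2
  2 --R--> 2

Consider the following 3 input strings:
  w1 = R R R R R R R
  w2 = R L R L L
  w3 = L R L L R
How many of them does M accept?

w1: Trace: 0 -R-> 2 -R-> 2 -R-> 2 -R-> 2 -R-> 2 -R-> 2 -R-> 2  → end 2, accepted
w2: Trace: 0 -R-> 2 -L-> 2 -R-> 2 -L-> 2 -L-> 2  → end 2, accepted
w3: Trace: 0 -L-> 2 -R-> 2 -L-> 2 -L-> 2 -R-> 2  → end 2, accepted

3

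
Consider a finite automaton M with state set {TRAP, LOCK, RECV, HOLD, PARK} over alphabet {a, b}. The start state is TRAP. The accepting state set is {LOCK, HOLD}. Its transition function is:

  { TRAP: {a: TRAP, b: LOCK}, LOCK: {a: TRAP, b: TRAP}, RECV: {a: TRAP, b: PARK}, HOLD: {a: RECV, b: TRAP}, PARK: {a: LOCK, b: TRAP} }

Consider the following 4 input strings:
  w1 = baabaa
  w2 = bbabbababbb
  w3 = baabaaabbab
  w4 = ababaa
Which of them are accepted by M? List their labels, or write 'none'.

w2, w3

w1: Trace: TRAP -b-> LOCK -a-> TRAP -a-> TRAP -b-> LOCK -a-> TRAP -a-> TRAP  → end TRAP, rejected
w2: Trace: TRAP -b-> LOCK -b-> TRAP -a-> TRAP -b-> LOCK -b-> TRAP -a-> TRAP -b-> LOCK -a-> TRAP -b-> LOCK -b-> TRAP -b-> LOCK  → end LOCK, accepted
w3: Trace: TRAP -b-> LOCK -a-> TRAP -a-> TRAP -b-> LOCK -a-> TRAP -a-> TRAP -a-> TRAP -b-> LOCK -b-> TRAP -a-> TRAP -b-> LOCK  → end LOCK, accepted
w4: Trace: TRAP -a-> TRAP -b-> LOCK -a-> TRAP -b-> LOCK -a-> TRAP -a-> TRAP  → end TRAP, rejected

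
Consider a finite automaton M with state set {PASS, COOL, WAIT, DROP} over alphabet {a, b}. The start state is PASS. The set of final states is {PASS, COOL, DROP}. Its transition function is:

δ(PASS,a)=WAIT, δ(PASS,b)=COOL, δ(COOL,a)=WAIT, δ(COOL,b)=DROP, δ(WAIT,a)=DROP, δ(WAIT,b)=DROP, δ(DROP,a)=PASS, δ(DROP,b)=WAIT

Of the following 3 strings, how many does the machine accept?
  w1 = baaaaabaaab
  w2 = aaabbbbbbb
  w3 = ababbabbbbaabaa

w1:
  start at PASS
  read 'b': PASS → COOL
  read 'a': COOL → WAIT
  read 'a': WAIT → DROP
  read 'a': DROP → PASS
  read 'a': PASS → WAIT
  read 'a': WAIT → DROP
  read 'b': DROP → WAIT
  read 'a': WAIT → DROP
  read 'a': DROP → PASS
  read 'a': PASS → WAIT
  read 'b': WAIT → DROP
  end DROP, accepted
w2:
  start at PASS
  read 'a': PASS → WAIT
  read 'a': WAIT → DROP
  read 'a': DROP → PASS
  read 'b': PASS → COOL
  read 'b': COOL → DROP
  read 'b': DROP → WAIT
  read 'b': WAIT → DROP
  read 'b': DROP → WAIT
  read 'b': WAIT → DROP
  read 'b': DROP → WAIT
  end WAIT, rejected
w3:
  start at PASS
  read 'a': PASS → WAIT
  read 'b': WAIT → DROP
  read 'a': DROP → PASS
  read 'b': PASS → COOL
  read 'b': COOL → DROP
  read 'a': DROP → PASS
  read 'b': PASS → COOL
  read 'b': COOL → DROP
  read 'b': DROP → WAIT
  read 'b': WAIT → DROP
  read 'a': DROP → PASS
  read 'a': PASS → WAIT
  read 'b': WAIT → DROP
  read 'a': DROP → PASS
  read 'a': PASS → WAIT
  end WAIT, rejected

1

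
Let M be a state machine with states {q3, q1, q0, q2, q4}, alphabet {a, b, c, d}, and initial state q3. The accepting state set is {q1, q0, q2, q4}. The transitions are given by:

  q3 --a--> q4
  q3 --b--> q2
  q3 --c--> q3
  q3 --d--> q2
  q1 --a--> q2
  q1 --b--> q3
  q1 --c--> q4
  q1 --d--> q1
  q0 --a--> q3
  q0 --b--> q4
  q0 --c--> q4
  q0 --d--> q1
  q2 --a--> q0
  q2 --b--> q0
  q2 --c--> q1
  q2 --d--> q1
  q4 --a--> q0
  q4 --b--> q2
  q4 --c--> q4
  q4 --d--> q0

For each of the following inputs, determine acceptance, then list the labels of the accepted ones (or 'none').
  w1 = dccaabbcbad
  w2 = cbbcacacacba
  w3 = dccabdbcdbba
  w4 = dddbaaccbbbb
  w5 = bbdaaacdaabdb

w1: Trace: q3 -d-> q2 -c-> q1 -c-> q4 -a-> q0 -a-> q3 -b-> q2 -b-> q0 -c-> q4 -b-> q2 -a-> q0 -d-> q1  → end q1, accepted
w2: Trace: q3 -c-> q3 -b-> q2 -b-> q0 -c-> q4 -a-> q0 -c-> q4 -a-> q0 -c-> q4 -a-> q0 -c-> q4 -b-> q2 -a-> q0  → end q0, accepted
w3: Trace: q3 -d-> q2 -c-> q1 -c-> q4 -a-> q0 -b-> q4 -d-> q0 -b-> q4 -c-> q4 -d-> q0 -b-> q4 -b-> q2 -a-> q0  → end q0, accepted
w4: Trace: q3 -d-> q2 -d-> q1 -d-> q1 -b-> q3 -a-> q4 -a-> q0 -c-> q4 -c-> q4 -b-> q2 -b-> q0 -b-> q4 -b-> q2  → end q2, accepted
w5: Trace: q3 -b-> q2 -b-> q0 -d-> q1 -a-> q2 -a-> q0 -a-> q3 -c-> q3 -d-> q2 -a-> q0 -a-> q3 -b-> q2 -d-> q1 -b-> q3  → end q3, rejected

w1, w2, w3, w4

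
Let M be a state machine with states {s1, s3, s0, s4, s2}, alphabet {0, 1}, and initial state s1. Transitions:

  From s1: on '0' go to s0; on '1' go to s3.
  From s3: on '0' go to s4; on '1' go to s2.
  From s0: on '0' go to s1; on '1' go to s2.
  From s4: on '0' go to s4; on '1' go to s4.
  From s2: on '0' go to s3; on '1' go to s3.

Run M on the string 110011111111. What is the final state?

Trace: s1 -1-> s3 -1-> s2 -0-> s3 -0-> s4 -1-> s4 -1-> s4 -1-> s4 -1-> s4 -1-> s4 -1-> s4 -1-> s4 -1-> s4

s4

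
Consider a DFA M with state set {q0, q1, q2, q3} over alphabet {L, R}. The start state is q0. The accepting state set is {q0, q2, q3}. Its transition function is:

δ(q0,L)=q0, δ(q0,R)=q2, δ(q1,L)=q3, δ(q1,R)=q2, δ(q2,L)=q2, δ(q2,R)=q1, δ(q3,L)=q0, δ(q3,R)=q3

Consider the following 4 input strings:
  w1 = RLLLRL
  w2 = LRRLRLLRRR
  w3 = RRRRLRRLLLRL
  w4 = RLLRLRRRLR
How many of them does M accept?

4

w1: Trace: q0 -R-> q2 -L-> q2 -L-> q2 -L-> q2 -R-> q1 -L-> q3  → end q3, accepted
w2: Trace: q0 -L-> q0 -R-> q2 -R-> q1 -L-> q3 -R-> q3 -L-> q0 -L-> q0 -R-> q2 -R-> q1 -R-> q2  → end q2, accepted
w3: Trace: q0 -R-> q2 -R-> q1 -R-> q2 -R-> q1 -L-> q3 -R-> q3 -R-> q3 -L-> q0 -L-> q0 -L-> q0 -R-> q2 -L-> q2  → end q2, accepted
w4: Trace: q0 -R-> q2 -L-> q2 -L-> q2 -R-> q1 -L-> q3 -R-> q3 -R-> q3 -R-> q3 -L-> q0 -R-> q2  → end q2, accepted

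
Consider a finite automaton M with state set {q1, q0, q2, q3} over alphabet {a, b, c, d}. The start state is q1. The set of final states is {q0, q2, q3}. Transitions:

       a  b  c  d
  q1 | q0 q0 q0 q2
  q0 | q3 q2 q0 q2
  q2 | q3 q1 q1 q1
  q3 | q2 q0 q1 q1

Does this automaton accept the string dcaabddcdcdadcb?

Yes

start at q1
read 'd': q1 → q2
read 'c': q2 → q1
read 'a': q1 → q0
read 'a': q0 → q3
read 'b': q3 → q0
read 'd': q0 → q2
read 'd': q2 → q1
read 'c': q1 → q0
read 'd': q0 → q2
read 'c': q2 → q1
read 'd': q1 → q2
read 'a': q2 → q3
read 'd': q3 → q1
read 'c': q1 → q0
read 'b': q0 → q2
End state q2 is accepting.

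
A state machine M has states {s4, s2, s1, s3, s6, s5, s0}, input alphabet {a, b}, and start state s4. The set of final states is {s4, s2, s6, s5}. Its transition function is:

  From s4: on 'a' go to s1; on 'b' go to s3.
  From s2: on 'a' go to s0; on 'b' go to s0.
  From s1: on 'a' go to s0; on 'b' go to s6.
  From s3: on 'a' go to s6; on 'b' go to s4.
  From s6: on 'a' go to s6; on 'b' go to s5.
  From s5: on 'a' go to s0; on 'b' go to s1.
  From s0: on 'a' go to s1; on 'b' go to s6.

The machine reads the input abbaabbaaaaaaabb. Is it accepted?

Yes

s4 → s1 → s6 → s5 → s0 → s1 → s6 → s5 → s0 → s1 → s0 → s1 → s0 → s1 → s0 → s6 → s5
End state s5 is accepting.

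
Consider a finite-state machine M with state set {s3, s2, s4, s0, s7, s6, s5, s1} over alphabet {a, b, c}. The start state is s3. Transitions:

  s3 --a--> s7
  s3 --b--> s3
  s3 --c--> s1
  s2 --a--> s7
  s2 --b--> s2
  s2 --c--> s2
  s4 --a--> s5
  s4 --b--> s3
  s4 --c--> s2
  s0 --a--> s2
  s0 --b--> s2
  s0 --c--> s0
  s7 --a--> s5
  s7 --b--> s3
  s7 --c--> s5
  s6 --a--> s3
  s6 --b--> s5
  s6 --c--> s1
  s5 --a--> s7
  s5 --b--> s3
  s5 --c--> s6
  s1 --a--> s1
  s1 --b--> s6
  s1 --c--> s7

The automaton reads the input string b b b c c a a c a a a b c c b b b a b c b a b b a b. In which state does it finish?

Trace: s3 -b-> s3 -b-> s3 -b-> s3 -c-> s1 -c-> s7 -a-> s5 -a-> s7 -c-> s5 -a-> s7 -a-> s5 -a-> s7 -b-> s3 -c-> s1 -c-> s7 -b-> s3 -b-> s3 -b-> s3 -a-> s7 -b-> s3 -c-> s1 -b-> s6 -a-> s3 -b-> s3 -b-> s3 -a-> s7 -b-> s3

s3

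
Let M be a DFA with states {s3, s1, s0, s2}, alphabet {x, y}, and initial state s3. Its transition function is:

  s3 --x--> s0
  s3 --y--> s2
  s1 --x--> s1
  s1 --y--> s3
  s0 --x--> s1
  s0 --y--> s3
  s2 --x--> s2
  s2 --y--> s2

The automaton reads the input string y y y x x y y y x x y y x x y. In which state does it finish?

s2

start at s3
read 'y': s3 → s2
read 'y': s2 → s2
read 'y': s2 → s2
read 'x': s2 → s2
read 'x': s2 → s2
read 'y': s2 → s2
read 'y': s2 → s2
read 'y': s2 → s2
read 'x': s2 → s2
read 'x': s2 → s2
read 'y': s2 → s2
read 'y': s2 → s2
read 'x': s2 → s2
read 'x': s2 → s2
read 'y': s2 → s2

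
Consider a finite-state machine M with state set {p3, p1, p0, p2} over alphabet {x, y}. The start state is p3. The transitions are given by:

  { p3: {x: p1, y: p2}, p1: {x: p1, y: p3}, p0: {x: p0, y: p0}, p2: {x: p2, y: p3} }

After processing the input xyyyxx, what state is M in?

p3 → p1 → p3 → p2 → p3 → p1 → p1

p1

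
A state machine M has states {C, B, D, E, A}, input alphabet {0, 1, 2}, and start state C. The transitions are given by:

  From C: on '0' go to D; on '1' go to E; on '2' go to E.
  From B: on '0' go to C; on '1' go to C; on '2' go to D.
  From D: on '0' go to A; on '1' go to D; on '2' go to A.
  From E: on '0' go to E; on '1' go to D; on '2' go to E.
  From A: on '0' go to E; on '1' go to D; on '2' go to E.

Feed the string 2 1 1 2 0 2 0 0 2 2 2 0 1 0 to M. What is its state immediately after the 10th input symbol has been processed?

Trace: C -2-> E -1-> D -1-> D -2-> A -0-> E -2-> E -0-> E -0-> E -2-> E -2-> E
After 10 symbols: E.

E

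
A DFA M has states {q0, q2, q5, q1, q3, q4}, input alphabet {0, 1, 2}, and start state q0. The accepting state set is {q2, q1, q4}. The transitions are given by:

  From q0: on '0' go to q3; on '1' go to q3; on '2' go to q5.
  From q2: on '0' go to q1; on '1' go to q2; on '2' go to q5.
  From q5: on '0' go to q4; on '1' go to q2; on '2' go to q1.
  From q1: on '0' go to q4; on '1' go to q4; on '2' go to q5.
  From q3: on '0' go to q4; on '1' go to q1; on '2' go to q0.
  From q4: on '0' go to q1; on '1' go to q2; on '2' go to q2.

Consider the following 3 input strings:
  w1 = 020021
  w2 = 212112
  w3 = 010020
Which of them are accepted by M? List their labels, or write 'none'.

w1, w3

w1: q0 → q3 → q0 → q3 → q4 → q2 → q2  → end q2, accepted
w2: q0 → q5 → q2 → q5 → q2 → q2 → q5  → end q5, rejected
w3: q0 → q3 → q1 → q4 → q1 → q5 → q4  → end q4, accepted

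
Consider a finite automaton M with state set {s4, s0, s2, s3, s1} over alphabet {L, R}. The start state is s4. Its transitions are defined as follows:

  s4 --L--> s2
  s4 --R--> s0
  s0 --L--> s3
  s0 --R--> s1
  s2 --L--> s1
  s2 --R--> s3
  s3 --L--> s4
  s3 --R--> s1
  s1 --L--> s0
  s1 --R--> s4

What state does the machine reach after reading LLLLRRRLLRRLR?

Trace: s4 -L-> s2 -L-> s1 -L-> s0 -L-> s3 -R-> s1 -R-> s4 -R-> s0 -L-> s3 -L-> s4 -R-> s0 -R-> s1 -L-> s0 -R-> s1

s1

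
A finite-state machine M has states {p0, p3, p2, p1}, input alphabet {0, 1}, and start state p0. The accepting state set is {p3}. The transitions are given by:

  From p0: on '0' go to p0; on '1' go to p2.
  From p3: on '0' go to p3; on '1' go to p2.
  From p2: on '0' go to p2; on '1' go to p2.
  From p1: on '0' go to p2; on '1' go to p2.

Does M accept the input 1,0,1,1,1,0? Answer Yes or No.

Trace: p0 -1-> p2 -0-> p2 -1-> p2 -1-> p2 -1-> p2 -0-> p2
End state p2 is not accepting.

No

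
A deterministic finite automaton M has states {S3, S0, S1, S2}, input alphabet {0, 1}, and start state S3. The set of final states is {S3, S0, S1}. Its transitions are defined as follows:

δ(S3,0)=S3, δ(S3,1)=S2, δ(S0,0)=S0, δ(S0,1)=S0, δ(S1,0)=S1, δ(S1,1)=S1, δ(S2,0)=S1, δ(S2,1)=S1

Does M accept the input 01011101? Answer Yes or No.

start at S3
read '0': S3 → S3
read '1': S3 → S2
read '0': S2 → S1
read '1': S1 → S1
read '1': S1 → S1
read '1': S1 → S1
read '0': S1 → S1
read '1': S1 → S1
End state S1 is accepting.

Yes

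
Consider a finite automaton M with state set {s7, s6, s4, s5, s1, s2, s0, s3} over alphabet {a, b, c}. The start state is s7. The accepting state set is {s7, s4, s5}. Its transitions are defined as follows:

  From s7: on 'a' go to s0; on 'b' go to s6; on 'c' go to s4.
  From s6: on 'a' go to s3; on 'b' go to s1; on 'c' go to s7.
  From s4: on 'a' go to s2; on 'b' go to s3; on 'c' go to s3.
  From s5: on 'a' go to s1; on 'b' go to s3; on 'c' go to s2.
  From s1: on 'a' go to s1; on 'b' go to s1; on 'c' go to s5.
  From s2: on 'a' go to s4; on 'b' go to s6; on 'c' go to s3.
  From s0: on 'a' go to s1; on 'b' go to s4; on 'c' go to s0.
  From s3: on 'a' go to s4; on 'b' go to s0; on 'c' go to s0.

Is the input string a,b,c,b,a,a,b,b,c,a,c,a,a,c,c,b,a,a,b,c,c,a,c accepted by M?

Trace: s7 -a-> s0 -b-> s4 -c-> s3 -b-> s0 -a-> s1 -a-> s1 -b-> s1 -b-> s1 -c-> s5 -a-> s1 -c-> s5 -a-> s1 -a-> s1 -c-> s5 -c-> s2 -b-> s6 -a-> s3 -a-> s4 -b-> s3 -c-> s0 -c-> s0 -a-> s1 -c-> s5
End state s5 is accepting.

Yes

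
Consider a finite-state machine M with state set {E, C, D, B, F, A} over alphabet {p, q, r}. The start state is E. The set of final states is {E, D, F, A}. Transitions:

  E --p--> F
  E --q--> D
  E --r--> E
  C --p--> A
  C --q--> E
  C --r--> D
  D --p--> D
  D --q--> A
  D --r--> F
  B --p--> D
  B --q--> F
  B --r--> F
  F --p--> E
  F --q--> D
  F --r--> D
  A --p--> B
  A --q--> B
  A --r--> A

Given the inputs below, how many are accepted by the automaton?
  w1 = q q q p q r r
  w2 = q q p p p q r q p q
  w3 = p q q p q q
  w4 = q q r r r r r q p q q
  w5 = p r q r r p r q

4

w1: Trace: E -q-> D -q-> A -q-> B -p-> D -q-> A -r-> A -r-> A  → end A, accepted
w2: Trace: E -q-> D -q-> A -p-> B -p-> D -p-> D -q-> A -r-> A -q-> B -p-> D -q-> A  → end A, accepted
w3: Trace: E -p-> F -q-> D -q-> A -p-> B -q-> F -q-> D  → end D, accepted
w4: Trace: E -q-> D -q-> A -r-> A -r-> A -r-> A -r-> A -r-> A -q-> B -p-> D -q-> A -q-> B  → end B, rejected
w5: Trace: E -p-> F -r-> D -q-> A -r-> A -r-> A -p-> B -r-> F -q-> D  → end D, accepted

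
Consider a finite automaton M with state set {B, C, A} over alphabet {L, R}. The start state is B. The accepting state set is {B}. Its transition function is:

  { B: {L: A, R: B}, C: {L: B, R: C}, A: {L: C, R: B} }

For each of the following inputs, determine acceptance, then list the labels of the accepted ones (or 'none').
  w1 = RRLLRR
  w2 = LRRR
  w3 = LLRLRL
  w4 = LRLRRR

w2, w4

w1:
  start at B
  read 'R': B → B
  read 'R': B → B
  read 'L': B → A
  read 'L': A → C
  read 'R': C → C
  read 'R': C → C
  end C, rejected
w2:
  start at B
  read 'L': B → A
  read 'R': A → B
  read 'R': B → B
  read 'R': B → B
  end B, accepted
w3:
  start at B
  read 'L': B → A
  read 'L': A → C
  read 'R': C → C
  read 'L': C → B
  read 'R': B → B
  read 'L': B → A
  end A, rejected
w4:
  start at B
  read 'L': B → A
  read 'R': A → B
  read 'L': B → A
  read 'R': A → B
  read 'R': B → B
  read 'R': B → B
  end B, accepted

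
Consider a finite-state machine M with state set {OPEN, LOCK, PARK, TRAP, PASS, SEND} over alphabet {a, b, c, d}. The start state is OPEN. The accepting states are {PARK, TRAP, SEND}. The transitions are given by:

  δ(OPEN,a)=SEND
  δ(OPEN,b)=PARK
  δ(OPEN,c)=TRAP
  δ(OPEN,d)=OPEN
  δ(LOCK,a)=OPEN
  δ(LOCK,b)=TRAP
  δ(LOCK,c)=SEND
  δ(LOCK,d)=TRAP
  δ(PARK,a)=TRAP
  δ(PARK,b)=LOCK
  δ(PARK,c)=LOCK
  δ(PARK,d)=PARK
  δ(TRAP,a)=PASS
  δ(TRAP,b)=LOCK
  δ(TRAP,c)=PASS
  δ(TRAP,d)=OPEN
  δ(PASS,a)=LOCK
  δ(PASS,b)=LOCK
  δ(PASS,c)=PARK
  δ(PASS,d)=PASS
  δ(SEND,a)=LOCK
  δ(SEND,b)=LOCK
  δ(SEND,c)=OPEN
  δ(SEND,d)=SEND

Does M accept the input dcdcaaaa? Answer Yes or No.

Yes

OPEN → OPEN → TRAP → OPEN → TRAP → PASS → LOCK → OPEN → SEND
End state SEND is accepting.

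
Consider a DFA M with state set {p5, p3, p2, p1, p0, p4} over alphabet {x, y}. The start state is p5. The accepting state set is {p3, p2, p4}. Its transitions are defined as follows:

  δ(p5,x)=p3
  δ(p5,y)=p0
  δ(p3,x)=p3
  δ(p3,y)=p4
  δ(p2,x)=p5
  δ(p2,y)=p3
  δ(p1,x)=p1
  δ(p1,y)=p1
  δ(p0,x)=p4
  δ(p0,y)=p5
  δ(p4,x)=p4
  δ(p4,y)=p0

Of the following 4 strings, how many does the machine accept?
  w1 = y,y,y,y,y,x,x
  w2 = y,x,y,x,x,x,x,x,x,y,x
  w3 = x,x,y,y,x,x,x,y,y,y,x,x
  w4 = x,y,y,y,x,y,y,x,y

w1: p5 → p0 → p5 → p0 → p5 → p0 → p4 → p4  → end p4, accepted
w2: p5 → p0 → p4 → p0 → p4 → p4 → p4 → p4 → p4 → p4 → p0 → p4  → end p4, accepted
w3: p5 → p3 → p3 → p4 → p0 → p4 → p4 → p4 → p0 → p5 → p0 → p4 → p4  → end p4, accepted
w4: p5 → p3 → p4 → p0 → p5 → p3 → p4 → p0 → p4 → p0  → end p0, rejected

3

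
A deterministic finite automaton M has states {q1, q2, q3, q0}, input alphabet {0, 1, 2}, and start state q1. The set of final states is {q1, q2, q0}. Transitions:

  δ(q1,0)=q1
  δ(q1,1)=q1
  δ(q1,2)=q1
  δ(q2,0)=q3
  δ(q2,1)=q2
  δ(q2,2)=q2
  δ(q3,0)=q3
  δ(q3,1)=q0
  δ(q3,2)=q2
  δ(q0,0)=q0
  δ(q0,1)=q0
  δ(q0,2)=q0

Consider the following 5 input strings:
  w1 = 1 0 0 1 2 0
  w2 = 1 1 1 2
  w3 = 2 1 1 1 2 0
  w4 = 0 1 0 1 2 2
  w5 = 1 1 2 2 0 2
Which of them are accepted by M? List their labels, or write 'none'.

w1: Trace: q1 -1-> q1 -0-> q1 -0-> q1 -1-> q1 -2-> q1 -0-> q1  → end q1, accepted
w2: Trace: q1 -1-> q1 -1-> q1 -1-> q1 -2-> q1  → end q1, accepted
w3: Trace: q1 -2-> q1 -1-> q1 -1-> q1 -1-> q1 -2-> q1 -0-> q1  → end q1, accepted
w4: Trace: q1 -0-> q1 -1-> q1 -0-> q1 -1-> q1 -2-> q1 -2-> q1  → end q1, accepted
w5: Trace: q1 -1-> q1 -1-> q1 -2-> q1 -2-> q1 -0-> q1 -2-> q1  → end q1, accepted

w1, w2, w3, w4, w5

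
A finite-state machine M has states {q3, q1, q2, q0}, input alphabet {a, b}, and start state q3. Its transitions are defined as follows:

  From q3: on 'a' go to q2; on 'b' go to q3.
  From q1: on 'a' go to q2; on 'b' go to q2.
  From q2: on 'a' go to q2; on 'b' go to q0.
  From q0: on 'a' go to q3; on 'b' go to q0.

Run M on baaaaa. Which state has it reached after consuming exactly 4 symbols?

start at q3
read 'b': q3 → q3
read 'a': q3 → q2
read 'a': q2 → q2
read 'a': q2 → q2
After 4 symbols: q2.

q2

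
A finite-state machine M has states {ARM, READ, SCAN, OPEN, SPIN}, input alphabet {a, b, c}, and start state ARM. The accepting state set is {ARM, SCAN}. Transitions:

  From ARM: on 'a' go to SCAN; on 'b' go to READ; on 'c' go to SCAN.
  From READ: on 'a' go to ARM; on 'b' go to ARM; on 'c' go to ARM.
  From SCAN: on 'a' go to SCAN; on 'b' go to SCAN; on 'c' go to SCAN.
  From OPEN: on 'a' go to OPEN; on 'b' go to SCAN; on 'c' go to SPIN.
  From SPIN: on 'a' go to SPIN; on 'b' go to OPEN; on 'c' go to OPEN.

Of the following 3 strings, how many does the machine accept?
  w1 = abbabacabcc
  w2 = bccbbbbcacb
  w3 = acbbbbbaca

3

w1: Trace: ARM -a-> SCAN -b-> SCAN -b-> SCAN -a-> SCAN -b-> SCAN -a-> SCAN -c-> SCAN -a-> SCAN -b-> SCAN -c-> SCAN -c-> SCAN  → end SCAN, accepted
w2: Trace: ARM -b-> READ -c-> ARM -c-> SCAN -b-> SCAN -b-> SCAN -b-> SCAN -b-> SCAN -c-> SCAN -a-> SCAN -c-> SCAN -b-> SCAN  → end SCAN, accepted
w3: Trace: ARM -a-> SCAN -c-> SCAN -b-> SCAN -b-> SCAN -b-> SCAN -b-> SCAN -b-> SCAN -a-> SCAN -c-> SCAN -a-> SCAN  → end SCAN, accepted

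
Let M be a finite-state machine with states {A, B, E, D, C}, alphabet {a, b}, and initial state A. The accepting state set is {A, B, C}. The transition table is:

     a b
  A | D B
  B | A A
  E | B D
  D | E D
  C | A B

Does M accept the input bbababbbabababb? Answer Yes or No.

Trace: A -b-> B -b-> A -a-> D -b-> D -a-> E -b-> D -b-> D -b-> D -a-> E -b-> D -a-> E -b-> D -a-> E -b-> D -b-> D
End state D is not accepting.

No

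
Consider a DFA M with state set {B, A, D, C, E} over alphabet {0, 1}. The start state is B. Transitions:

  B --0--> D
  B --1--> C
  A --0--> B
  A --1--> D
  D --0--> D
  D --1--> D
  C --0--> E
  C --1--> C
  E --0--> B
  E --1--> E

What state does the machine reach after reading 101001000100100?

D

start at B
read '1': B → C
read '0': C → E
read '1': E → E
read '0': E → B
read '0': B → D
read '1': D → D
read '0': D → D
read '0': D → D
read '0': D → D
read '1': D → D
read '0': D → D
read '0': D → D
read '1': D → D
read '0': D → D
read '0': D → D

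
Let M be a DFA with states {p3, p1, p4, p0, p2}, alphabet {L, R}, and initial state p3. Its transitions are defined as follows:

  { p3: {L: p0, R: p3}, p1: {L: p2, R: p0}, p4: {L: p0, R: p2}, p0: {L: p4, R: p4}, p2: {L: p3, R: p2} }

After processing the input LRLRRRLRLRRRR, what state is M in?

start at p3
read 'L': p3 → p0
read 'R': p0 → p4
read 'L': p4 → p0
read 'R': p0 → p4
read 'R': p4 → p2
read 'R': p2 → p2
read 'L': p2 → p3
read 'R': p3 → p3
read 'L': p3 → p0
read 'R': p0 → p4
read 'R': p4 → p2
read 'R': p2 → p2
read 'R': p2 → p2

p2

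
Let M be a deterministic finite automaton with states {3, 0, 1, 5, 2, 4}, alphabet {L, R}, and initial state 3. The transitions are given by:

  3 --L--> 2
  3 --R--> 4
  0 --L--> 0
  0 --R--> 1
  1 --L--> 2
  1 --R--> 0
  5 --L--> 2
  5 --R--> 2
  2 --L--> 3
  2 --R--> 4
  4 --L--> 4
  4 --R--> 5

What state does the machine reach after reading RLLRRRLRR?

2

start at 3
read 'R': 3 → 4
read 'L': 4 → 4
read 'L': 4 → 4
read 'R': 4 → 5
read 'R': 5 → 2
read 'R': 2 → 4
read 'L': 4 → 4
read 'R': 4 → 5
read 'R': 5 → 2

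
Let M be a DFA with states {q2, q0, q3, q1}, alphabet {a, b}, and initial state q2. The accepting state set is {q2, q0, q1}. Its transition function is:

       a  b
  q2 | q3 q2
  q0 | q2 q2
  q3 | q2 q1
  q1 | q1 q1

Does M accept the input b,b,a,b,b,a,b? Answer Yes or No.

q2 → q2 → q2 → q3 → q1 → q1 → q1 → q1
End state q1 is accepting.

Yes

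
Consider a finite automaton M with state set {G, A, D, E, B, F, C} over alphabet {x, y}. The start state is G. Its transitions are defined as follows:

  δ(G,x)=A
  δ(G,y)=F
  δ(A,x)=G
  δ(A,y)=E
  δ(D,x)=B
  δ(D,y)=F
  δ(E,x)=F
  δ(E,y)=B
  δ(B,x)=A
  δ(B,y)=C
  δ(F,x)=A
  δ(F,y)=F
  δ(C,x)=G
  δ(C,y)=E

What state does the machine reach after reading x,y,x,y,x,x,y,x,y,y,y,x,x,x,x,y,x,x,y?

E

start at G
read 'x': G → A
read 'y': A → E
read 'x': E → F
read 'y': F → F
read 'x': F → A
read 'x': A → G
read 'y': G → F
read 'x': F → A
read 'y': A → E
read 'y': E → B
read 'y': B → C
read 'x': C → G
read 'x': G → A
read 'x': A → G
read 'x': G → A
read 'y': A → E
read 'x': E → F
read 'x': F → A
read 'y': A → E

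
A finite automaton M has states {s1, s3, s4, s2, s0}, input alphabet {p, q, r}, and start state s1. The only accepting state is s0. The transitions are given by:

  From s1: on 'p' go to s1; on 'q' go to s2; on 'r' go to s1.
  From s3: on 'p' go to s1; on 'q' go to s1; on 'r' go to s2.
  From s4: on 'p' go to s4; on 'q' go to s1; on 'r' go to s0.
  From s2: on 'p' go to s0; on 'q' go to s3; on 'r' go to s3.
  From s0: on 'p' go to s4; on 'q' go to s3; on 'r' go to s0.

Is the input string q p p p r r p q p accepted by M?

No

Trace: s1 -q-> s2 -p-> s0 -p-> s4 -p-> s4 -r-> s0 -r-> s0 -p-> s4 -q-> s1 -p-> s1
End state s1 is not accepting.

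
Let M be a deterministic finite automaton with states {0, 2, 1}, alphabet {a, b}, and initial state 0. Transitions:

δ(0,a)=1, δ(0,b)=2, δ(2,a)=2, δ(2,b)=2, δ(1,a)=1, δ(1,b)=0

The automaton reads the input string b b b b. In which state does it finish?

2

0 → 2 → 2 → 2 → 2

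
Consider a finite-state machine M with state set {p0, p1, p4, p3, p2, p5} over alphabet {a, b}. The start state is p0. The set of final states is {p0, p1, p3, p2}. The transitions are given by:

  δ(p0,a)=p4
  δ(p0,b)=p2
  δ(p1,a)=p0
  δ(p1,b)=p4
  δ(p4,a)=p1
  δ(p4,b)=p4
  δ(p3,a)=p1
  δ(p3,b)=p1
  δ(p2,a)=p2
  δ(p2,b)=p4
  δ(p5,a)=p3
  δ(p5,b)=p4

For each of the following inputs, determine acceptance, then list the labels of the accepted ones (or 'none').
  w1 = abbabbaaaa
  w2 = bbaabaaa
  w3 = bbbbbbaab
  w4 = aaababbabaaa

w1: p0 → p4 → p4 → p4 → p1 → p4 → p4 → p1 → p0 → p4 → p1  → end p1, accepted
w2: p0 → p2 → p4 → p1 → p0 → p2 → p2 → p2 → p2  → end p2, accepted
w3: p0 → p2 → p4 → p4 → p4 → p4 → p4 → p1 → p0 → p2  → end p2, accepted
w4: p0 → p4 → p1 → p0 → p2 → p2 → p4 → p4 → p1 → p4 → p1 → p0 → p4  → end p4, rejected

w1, w2, w3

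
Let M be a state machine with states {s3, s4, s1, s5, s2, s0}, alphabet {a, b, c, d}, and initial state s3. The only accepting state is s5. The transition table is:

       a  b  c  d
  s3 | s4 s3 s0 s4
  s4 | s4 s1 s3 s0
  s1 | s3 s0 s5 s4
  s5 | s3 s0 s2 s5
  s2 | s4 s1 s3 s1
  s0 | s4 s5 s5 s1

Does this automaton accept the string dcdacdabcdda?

start at s3
read 'd': s3 → s4
read 'c': s4 → s3
read 'd': s3 → s4
read 'a': s4 → s4
read 'c': s4 → s3
read 'd': s3 → s4
read 'a': s4 → s4
read 'b': s4 → s1
read 'c': s1 → s5
read 'd': s5 → s5
read 'd': s5 → s5
read 'a': s5 → s3
End state s3 is not accepting.

No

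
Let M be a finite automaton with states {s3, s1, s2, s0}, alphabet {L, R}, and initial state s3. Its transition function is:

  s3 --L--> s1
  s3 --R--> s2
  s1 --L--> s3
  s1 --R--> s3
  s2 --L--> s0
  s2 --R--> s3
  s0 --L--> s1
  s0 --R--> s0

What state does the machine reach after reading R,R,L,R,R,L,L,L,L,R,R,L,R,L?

s1

Trace: s3 -R-> s2 -R-> s3 -L-> s1 -R-> s3 -R-> s2 -L-> s0 -L-> s1 -L-> s3 -L-> s1 -R-> s3 -R-> s2 -L-> s0 -R-> s0 -L-> s1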